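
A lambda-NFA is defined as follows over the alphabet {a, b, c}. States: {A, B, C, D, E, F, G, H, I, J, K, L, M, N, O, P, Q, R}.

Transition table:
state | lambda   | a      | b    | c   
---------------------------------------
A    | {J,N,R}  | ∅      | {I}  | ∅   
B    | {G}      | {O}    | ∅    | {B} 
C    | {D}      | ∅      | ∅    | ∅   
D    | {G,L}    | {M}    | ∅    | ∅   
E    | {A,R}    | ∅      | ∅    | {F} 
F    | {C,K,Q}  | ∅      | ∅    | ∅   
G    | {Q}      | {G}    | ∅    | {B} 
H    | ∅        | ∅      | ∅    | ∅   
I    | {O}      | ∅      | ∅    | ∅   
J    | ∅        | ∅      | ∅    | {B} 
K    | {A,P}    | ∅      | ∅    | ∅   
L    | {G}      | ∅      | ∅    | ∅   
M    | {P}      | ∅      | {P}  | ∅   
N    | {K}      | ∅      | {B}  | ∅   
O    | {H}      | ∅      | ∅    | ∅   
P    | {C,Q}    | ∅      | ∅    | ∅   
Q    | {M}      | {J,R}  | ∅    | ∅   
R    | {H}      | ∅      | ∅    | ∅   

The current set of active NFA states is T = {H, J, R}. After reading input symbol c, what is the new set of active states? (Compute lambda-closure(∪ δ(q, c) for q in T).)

J on c → {B}.
No c-transition from H, R.
Union after reading c: {B}.
Now take the lambda-closure:
From B via lambda: add G.
From G via lambda: add Q.
From Q via lambda: add M.
From M via lambda: add P.
From P via lambda: add C.
From C via lambda: add D.
From D via lambda: add L.
No new states can be added; the closed set is {B, C, D, G, L, M, P, Q}.

{B, C, D, G, L, M, P, Q}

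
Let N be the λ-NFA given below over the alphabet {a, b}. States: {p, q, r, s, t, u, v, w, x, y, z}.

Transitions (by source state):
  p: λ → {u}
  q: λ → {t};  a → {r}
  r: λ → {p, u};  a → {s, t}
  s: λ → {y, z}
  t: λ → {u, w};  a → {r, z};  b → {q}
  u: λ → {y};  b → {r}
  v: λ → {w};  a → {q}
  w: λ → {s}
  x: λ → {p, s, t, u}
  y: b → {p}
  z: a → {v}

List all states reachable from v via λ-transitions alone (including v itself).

Start with {v}.
From v via λ: add w.
From w via λ: add s.
From s via λ: add y, z.
No new states can be added; the closed set is {s, v, w, y, z}.

{s, v, w, y, z}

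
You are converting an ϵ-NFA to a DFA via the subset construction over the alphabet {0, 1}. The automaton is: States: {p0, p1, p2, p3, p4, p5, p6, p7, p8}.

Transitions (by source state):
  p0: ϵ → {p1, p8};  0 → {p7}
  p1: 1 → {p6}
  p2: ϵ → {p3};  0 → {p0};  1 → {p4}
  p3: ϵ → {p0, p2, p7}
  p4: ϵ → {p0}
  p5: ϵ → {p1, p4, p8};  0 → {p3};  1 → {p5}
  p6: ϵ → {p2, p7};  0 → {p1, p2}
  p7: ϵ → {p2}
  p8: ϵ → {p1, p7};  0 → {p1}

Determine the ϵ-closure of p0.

{p0, p1, p2, p3, p7, p8}

Start with {p0}.
From p0 via ϵ: add p1, p8.
From p8 via ϵ: add p7.
From p7 via ϵ: add p2.
From p2 via ϵ: add p3.
No new states can be added; the closed set is {p0, p1, p2, p3, p7, p8}.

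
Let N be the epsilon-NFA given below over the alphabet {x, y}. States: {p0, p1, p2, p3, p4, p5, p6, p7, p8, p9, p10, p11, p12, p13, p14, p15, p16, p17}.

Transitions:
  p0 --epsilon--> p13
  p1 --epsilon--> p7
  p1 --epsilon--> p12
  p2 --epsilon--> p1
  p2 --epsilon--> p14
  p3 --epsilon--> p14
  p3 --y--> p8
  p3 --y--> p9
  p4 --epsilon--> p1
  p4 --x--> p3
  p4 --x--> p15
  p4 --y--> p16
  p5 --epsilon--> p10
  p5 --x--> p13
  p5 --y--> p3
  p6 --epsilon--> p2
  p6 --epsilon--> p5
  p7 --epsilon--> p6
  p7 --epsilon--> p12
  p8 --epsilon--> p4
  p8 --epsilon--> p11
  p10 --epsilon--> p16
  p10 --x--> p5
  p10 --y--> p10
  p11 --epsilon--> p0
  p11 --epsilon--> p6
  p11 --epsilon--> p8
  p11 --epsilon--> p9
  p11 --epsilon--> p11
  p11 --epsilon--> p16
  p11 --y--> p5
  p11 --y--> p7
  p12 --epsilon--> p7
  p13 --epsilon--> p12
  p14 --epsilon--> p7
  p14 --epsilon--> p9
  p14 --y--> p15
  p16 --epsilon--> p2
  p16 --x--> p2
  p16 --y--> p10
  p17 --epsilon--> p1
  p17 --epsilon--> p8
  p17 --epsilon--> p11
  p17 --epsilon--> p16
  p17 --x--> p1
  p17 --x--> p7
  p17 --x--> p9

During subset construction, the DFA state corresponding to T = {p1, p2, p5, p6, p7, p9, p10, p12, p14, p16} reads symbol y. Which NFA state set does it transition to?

p5 on y → {p3}.
p10 on y → {p10}.
p14 on y → {p15}.
p16 on y → {p10}.
No y-transition from p1, p2, p6, p7, p9, p12.
Union after reading y: {p3, p10, p15}.
Now take the epsilon-closure:
From p3 via epsilon: add p14.
From p10 via epsilon: add p16.
From p14 via epsilon: add p7, p9.
From p16 via epsilon: add p2.
From p2 via epsilon: add p1.
From p7 via epsilon: add p6, p12.
From p6 via epsilon: add p5.
No new states can be added; the closed set is {p1, p2, p3, p5, p6, p7, p9, p10, p12, p14, p15, p16}.

{p1, p2, p3, p5, p6, p7, p9, p10, p12, p14, p15, p16}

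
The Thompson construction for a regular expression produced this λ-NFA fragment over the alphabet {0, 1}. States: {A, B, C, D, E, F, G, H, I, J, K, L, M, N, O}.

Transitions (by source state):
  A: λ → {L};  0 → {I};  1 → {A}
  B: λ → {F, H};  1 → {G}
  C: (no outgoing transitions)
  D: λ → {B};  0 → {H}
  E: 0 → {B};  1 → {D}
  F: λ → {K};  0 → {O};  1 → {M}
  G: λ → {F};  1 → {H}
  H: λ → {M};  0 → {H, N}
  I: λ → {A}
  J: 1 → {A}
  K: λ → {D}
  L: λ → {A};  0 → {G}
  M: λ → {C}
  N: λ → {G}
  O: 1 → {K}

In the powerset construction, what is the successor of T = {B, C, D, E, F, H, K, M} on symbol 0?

{B, C, D, F, G, H, K, M, N, O}

D on 0 → {H}.
E on 0 → {B}.
F on 0 → {O}.
H on 0 → {H, N}.
No 0-transition from B, C, K, M.
Union after reading 0: {B, H, N, O}.
Now take the λ-closure:
From B via λ: add F.
From H via λ: add M.
From N via λ: add G.
From F via λ: add K.
From M via λ: add C.
From K via λ: add D.
No new states can be added; the closed set is {B, C, D, F, G, H, K, M, N, O}.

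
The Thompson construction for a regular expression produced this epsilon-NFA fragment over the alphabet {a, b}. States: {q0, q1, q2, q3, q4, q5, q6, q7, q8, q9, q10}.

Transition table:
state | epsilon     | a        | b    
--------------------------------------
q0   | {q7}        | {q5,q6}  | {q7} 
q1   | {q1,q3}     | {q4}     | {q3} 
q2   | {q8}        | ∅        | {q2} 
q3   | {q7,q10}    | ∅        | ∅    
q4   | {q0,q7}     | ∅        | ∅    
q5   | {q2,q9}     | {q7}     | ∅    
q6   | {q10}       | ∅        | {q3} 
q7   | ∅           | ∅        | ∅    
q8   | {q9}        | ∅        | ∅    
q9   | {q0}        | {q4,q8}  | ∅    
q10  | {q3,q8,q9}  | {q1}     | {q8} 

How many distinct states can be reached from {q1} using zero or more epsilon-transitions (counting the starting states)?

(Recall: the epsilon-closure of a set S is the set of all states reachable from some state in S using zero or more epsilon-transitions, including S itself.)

7

Start with {q1}.
From q1 via epsilon: add q3.
From q3 via epsilon: add q7, q10.
From q10 via epsilon: add q8, q9.
From q9 via epsilon: add q0.
epsilon-closure = {q0, q1, q3, q7, q8, q9, q10}, which has 7 states.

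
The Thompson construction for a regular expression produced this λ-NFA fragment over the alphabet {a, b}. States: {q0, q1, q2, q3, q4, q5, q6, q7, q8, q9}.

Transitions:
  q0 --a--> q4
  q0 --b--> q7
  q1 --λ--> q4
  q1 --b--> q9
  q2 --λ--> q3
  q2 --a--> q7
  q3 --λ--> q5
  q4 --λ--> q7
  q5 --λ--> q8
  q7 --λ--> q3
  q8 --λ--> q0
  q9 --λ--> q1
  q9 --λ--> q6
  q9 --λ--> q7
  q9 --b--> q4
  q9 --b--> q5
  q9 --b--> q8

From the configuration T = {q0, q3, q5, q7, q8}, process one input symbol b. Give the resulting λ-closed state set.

{q0, q3, q5, q7, q8}

q0 on b → {q7}.
No b-transition from q3, q5, q7, q8.
Union after reading b: {q7}.
Now take the λ-closure:
From q7 via λ: add q3.
From q3 via λ: add q5.
From q5 via λ: add q8.
From q8 via λ: add q0.
No new states can be added; the closed set is {q0, q3, q5, q7, q8}.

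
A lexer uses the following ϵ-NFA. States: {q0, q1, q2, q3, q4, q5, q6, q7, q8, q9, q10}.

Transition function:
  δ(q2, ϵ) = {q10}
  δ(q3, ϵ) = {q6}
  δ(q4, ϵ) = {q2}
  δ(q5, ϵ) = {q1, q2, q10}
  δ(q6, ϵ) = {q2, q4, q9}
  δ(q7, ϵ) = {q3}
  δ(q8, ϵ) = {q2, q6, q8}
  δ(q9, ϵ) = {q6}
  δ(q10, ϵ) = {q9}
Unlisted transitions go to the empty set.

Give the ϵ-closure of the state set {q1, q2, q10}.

{q1, q2, q4, q6, q9, q10}

Start with {q1, q2, q10}.
From q10 via ϵ: add q9.
From q9 via ϵ: add q6.
From q6 via ϵ: add q4.
No new states can be added; the closed set is {q1, q2, q4, q6, q9, q10}.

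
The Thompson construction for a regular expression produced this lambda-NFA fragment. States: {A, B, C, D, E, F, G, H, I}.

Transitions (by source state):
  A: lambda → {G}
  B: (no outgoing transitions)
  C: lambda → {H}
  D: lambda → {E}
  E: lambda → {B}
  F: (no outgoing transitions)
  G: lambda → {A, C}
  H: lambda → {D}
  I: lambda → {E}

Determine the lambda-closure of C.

Start with {C}.
From C via lambda: add H.
From H via lambda: add D.
From D via lambda: add E.
From E via lambda: add B.
No new states can be added; the closed set is {B, C, D, E, H}.

{B, C, D, E, H}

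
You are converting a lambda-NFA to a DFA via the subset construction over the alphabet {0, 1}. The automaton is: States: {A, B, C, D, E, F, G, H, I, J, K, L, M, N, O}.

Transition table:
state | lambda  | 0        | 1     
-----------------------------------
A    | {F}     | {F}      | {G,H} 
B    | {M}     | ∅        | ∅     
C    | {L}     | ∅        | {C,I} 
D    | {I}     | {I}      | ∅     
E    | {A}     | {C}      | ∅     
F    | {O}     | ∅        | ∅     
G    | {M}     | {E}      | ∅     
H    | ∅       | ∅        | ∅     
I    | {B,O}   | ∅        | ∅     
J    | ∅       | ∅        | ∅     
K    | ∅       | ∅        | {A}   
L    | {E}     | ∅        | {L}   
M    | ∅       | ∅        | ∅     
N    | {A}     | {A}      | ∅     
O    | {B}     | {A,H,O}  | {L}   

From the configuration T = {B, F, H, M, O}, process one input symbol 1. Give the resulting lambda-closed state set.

{A, B, E, F, L, M, O}

O on 1 → {L}.
No 1-transition from B, F, H, M.
Union after reading 1: {L}.
Now take the lambda-closure:
From L via lambda: add E.
From E via lambda: add A.
From A via lambda: add F.
From F via lambda: add O.
From O via lambda: add B.
From B via lambda: add M.
No new states can be added; the closed set is {A, B, E, F, L, M, O}.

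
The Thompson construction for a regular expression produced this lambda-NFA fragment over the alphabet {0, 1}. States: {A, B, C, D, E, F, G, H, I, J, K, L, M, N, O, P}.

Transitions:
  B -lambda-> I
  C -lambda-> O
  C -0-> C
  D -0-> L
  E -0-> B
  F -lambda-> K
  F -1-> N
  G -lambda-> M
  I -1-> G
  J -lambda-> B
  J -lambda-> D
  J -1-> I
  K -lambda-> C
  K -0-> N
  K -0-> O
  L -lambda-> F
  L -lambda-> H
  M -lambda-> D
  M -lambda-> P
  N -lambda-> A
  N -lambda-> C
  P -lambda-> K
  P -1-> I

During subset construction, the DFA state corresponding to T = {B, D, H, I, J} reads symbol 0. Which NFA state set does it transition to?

{C, F, H, K, L, O}

D on 0 → {L}.
No 0-transition from B, H, I, J.
Union after reading 0: {L}.
Now take the lambda-closure:
From L via lambda: add F, H.
From F via lambda: add K.
From K via lambda: add C.
From C via lambda: add O.
No new states can be added; the closed set is {C, F, H, K, L, O}.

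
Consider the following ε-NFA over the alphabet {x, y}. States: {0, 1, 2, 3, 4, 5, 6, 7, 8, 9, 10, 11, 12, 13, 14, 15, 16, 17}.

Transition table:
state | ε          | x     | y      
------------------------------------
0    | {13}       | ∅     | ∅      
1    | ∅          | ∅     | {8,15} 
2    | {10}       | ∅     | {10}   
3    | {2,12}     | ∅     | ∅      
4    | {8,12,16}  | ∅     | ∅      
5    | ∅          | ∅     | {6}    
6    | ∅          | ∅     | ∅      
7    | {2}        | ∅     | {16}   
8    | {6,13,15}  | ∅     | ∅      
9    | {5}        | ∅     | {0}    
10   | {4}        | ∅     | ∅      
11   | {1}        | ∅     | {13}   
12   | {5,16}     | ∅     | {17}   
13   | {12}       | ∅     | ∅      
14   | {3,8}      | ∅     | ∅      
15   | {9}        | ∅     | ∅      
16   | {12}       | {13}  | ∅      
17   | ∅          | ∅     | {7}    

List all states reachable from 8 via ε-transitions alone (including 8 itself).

{5, 6, 8, 9, 12, 13, 15, 16}

Start with {8}.
From 8 via ε: add 6, 13, 15.
From 13 via ε: add 12.
From 15 via ε: add 9.
From 9 via ε: add 5.
From 12 via ε: add 16.
No new states can be added; the closed set is {5, 6, 8, 9, 12, 13, 15, 16}.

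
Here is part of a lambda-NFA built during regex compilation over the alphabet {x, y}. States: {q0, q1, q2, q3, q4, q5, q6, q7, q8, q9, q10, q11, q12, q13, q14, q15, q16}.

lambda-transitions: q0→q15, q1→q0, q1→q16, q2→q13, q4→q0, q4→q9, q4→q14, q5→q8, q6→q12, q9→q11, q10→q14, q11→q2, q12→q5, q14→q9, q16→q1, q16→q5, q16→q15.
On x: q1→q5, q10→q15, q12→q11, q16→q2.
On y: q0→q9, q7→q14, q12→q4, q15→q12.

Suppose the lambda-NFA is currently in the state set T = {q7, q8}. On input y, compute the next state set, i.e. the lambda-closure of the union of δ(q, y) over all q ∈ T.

{q2, q9, q11, q13, q14}

q7 on y → {q14}.
No y-transition from q8.
Union after reading y: {q14}.
Now take the lambda-closure:
From q14 via lambda: add q9.
From q9 via lambda: add q11.
From q11 via lambda: add q2.
From q2 via lambda: add q13.
No new states can be added; the closed set is {q2, q9, q11, q13, q14}.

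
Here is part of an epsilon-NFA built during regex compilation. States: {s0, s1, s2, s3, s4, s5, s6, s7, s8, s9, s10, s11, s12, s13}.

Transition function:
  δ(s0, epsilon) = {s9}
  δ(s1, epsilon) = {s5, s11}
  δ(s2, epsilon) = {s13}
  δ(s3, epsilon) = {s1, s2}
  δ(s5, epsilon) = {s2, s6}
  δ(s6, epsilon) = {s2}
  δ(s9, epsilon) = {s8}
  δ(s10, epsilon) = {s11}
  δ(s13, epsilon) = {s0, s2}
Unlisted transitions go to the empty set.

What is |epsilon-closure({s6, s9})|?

6

Start with {s6, s9}.
From s6 via epsilon: add s2.
From s9 via epsilon: add s8.
From s2 via epsilon: add s13.
From s13 via epsilon: add s0.
epsilon-closure = {s0, s2, s6, s8, s9, s13}, which has 6 states.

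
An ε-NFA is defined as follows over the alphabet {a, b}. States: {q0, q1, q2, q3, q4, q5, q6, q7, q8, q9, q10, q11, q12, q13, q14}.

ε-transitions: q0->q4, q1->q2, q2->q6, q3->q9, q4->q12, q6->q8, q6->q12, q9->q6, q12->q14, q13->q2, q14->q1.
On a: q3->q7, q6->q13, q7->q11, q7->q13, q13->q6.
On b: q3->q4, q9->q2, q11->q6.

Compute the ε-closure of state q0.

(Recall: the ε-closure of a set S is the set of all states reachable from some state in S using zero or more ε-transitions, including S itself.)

Start with {q0}.
From q0 via ε: add q4.
From q4 via ε: add q12.
From q12 via ε: add q14.
From q14 via ε: add q1.
From q1 via ε: add q2.
From q2 via ε: add q6.
From q6 via ε: add q8.
No new states can be added; the closed set is {q0, q1, q2, q4, q6, q8, q12, q14}.

{q0, q1, q2, q4, q6, q8, q12, q14}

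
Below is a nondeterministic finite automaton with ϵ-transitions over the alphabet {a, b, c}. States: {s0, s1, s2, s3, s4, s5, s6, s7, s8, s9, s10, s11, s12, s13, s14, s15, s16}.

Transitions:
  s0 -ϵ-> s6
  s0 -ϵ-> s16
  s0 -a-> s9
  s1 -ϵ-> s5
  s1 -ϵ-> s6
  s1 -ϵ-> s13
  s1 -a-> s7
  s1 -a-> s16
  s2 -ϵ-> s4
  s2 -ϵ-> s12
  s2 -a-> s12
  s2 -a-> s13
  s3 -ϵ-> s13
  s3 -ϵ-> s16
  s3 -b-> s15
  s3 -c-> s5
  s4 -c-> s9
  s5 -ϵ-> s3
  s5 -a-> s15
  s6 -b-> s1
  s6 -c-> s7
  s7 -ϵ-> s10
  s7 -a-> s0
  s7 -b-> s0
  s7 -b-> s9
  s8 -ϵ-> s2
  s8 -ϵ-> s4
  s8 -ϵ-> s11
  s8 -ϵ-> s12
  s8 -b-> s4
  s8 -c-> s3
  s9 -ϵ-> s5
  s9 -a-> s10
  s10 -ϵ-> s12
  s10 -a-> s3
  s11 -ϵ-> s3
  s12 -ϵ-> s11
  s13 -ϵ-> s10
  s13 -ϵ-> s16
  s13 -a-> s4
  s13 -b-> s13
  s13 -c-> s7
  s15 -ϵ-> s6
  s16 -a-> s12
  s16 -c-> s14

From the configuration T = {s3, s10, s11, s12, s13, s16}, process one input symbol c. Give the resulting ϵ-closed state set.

{s3, s5, s7, s10, s11, s12, s13, s14, s16}

s3 on c → {s5}.
s13 on c → {s7}.
s16 on c → {s14}.
No c-transition from s10, s11, s12.
Union after reading c: {s5, s7, s14}.
Now take the ϵ-closure:
From s5 via ϵ: add s3.
From s7 via ϵ: add s10.
From s3 via ϵ: add s13, s16.
From s10 via ϵ: add s12.
From s12 via ϵ: add s11.
No new states can be added; the closed set is {s3, s5, s7, s10, s11, s12, s13, s14, s16}.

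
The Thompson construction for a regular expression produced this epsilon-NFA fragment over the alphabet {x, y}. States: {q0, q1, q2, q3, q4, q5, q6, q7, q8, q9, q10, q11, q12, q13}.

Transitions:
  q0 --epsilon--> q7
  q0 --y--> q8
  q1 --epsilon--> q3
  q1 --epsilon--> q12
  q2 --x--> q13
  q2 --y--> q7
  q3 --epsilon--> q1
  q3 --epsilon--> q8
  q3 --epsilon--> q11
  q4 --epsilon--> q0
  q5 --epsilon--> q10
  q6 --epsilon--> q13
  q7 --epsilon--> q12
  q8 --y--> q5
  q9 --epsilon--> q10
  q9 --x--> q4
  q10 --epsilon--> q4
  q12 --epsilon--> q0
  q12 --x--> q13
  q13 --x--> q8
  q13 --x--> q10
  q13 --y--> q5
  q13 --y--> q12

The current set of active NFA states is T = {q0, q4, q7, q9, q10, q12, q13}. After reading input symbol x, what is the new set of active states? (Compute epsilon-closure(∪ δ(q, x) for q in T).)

{q0, q4, q7, q8, q10, q12, q13}

q9 on x → {q4}.
q12 on x → {q13}.
q13 on x → {q8, q10}.
No x-transition from q0, q4, q7, q10.
Union after reading x: {q4, q8, q10, q13}.
Now take the epsilon-closure:
From q4 via epsilon: add q0.
From q0 via epsilon: add q7.
From q7 via epsilon: add q12.
No new states can be added; the closed set is {q0, q4, q7, q8, q10, q12, q13}.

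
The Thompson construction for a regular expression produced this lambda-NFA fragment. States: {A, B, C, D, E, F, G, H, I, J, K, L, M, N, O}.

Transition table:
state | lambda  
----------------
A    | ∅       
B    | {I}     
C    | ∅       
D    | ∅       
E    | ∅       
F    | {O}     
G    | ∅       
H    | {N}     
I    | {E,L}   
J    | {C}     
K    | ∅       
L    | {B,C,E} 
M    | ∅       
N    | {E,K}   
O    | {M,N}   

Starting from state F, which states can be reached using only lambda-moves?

Start with {F}.
From F via lambda: add O.
From O via lambda: add M, N.
From N via lambda: add E, K.
No new states can be added; the closed set is {E, F, K, M, N, O}.

{E, F, K, M, N, O}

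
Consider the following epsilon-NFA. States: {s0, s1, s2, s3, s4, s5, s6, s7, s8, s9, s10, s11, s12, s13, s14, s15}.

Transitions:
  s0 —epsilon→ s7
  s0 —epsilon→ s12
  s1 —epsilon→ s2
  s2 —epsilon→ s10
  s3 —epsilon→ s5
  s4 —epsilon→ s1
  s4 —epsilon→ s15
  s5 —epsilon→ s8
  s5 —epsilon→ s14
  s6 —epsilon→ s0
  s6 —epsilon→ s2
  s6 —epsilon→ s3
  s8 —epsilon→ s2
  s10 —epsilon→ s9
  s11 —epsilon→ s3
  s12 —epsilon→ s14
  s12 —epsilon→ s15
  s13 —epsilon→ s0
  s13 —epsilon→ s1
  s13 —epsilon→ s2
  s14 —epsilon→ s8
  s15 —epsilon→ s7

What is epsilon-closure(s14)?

Start with {s14}.
From s14 via epsilon: add s8.
From s8 via epsilon: add s2.
From s2 via epsilon: add s10.
From s10 via epsilon: add s9.
No new states can be added; the closed set is {s2, s8, s9, s10, s14}.

{s2, s8, s9, s10, s14}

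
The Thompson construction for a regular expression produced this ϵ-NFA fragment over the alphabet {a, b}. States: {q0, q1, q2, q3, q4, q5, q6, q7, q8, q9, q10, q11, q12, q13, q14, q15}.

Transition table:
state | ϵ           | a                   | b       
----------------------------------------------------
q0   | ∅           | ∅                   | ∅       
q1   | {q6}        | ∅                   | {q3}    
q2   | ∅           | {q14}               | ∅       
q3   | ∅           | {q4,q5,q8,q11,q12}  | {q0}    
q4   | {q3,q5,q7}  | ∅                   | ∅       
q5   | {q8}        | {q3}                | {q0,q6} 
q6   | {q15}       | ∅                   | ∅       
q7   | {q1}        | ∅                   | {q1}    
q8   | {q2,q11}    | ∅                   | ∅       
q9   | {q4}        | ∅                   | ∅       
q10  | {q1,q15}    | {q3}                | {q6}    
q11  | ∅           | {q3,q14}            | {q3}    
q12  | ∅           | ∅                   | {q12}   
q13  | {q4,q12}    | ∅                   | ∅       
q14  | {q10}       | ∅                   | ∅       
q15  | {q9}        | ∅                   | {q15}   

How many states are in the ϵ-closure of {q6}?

11

Start with {q6}.
From q6 via ϵ: add q15.
From q15 via ϵ: add q9.
From q9 via ϵ: add q4.
From q4 via ϵ: add q3, q5, q7.
From q5 via ϵ: add q8.
From q7 via ϵ: add q1.
From q8 via ϵ: add q2, q11.
ϵ-closure = {q1, q2, q3, q4, q5, q6, q7, q8, q9, q11, q15}, which has 11 states.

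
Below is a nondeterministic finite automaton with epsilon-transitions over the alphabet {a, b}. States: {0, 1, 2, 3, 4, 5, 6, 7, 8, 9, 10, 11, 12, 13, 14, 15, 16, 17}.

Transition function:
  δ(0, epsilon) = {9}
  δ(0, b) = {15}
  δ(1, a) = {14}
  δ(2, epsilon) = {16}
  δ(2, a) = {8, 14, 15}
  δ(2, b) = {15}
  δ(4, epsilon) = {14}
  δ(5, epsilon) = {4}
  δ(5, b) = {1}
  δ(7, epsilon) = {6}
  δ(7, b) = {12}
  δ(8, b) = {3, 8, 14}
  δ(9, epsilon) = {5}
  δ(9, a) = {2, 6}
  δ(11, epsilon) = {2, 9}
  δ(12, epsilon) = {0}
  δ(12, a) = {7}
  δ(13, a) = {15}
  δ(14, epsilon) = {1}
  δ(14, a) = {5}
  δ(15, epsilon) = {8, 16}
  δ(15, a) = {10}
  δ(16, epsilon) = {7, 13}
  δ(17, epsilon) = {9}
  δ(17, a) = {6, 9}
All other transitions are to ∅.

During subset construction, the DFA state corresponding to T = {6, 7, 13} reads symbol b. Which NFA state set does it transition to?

{0, 1, 4, 5, 9, 12, 14}

7 on b → {12}.
No b-transition from 6, 13.
Union after reading b: {12}.
Now take the epsilon-closure:
From 12 via epsilon: add 0.
From 0 via epsilon: add 9.
From 9 via epsilon: add 5.
From 5 via epsilon: add 4.
From 4 via epsilon: add 14.
From 14 via epsilon: add 1.
No new states can be added; the closed set is {0, 1, 4, 5, 9, 12, 14}.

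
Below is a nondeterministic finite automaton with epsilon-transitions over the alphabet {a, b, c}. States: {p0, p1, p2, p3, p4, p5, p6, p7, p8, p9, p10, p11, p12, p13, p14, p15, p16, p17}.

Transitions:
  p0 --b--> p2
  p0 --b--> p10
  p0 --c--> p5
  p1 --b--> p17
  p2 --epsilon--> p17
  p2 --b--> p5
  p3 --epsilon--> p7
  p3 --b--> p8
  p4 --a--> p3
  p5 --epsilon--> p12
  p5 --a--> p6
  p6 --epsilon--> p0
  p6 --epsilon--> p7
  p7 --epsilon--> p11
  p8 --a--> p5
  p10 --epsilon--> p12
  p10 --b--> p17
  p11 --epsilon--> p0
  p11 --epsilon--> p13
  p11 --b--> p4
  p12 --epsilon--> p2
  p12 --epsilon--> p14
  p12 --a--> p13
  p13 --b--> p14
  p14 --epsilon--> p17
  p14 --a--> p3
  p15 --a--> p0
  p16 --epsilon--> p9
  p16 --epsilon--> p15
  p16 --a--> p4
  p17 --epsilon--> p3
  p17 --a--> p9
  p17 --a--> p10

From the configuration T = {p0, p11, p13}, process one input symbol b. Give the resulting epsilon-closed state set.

{p0, p2, p3, p4, p7, p10, p11, p12, p13, p14, p17}

p0 on b → {p2, p10}.
p11 on b → {p4}.
p13 on b → {p14}.
Union after reading b: {p2, p4, p10, p14}.
Now take the epsilon-closure:
From p2 via epsilon: add p17.
From p10 via epsilon: add p12.
From p17 via epsilon: add p3.
From p3 via epsilon: add p7.
From p7 via epsilon: add p11.
From p11 via epsilon: add p0, p13.
No new states can be added; the closed set is {p0, p2, p3, p4, p7, p10, p11, p12, p13, p14, p17}.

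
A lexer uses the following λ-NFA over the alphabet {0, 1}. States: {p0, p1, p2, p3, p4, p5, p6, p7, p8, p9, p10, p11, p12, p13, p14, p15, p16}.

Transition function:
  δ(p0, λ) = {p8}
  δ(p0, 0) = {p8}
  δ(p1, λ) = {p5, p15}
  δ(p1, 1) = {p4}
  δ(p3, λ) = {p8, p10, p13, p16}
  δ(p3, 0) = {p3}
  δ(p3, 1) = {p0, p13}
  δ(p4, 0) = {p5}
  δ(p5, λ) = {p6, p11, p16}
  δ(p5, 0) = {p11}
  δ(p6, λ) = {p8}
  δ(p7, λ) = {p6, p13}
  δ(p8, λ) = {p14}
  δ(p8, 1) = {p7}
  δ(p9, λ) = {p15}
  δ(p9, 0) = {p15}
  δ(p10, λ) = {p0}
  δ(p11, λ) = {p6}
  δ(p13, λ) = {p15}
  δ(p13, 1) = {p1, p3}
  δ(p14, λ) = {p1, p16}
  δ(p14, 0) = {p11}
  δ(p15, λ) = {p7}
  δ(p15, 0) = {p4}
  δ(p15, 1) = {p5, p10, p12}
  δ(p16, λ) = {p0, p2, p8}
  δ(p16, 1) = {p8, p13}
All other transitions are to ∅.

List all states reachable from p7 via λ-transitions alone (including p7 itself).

{p0, p1, p2, p5, p6, p7, p8, p11, p13, p14, p15, p16}

Start with {p7}.
From p7 via λ: add p6, p13.
From p6 via λ: add p8.
From p13 via λ: add p15.
From p8 via λ: add p14.
From p14 via λ: add p1, p16.
From p1 via λ: add p5.
From p16 via λ: add p0, p2.
From p5 via λ: add p11.
No new states can be added; the closed set is {p0, p1, p2, p5, p6, p7, p8, p11, p13, p14, p15, p16}.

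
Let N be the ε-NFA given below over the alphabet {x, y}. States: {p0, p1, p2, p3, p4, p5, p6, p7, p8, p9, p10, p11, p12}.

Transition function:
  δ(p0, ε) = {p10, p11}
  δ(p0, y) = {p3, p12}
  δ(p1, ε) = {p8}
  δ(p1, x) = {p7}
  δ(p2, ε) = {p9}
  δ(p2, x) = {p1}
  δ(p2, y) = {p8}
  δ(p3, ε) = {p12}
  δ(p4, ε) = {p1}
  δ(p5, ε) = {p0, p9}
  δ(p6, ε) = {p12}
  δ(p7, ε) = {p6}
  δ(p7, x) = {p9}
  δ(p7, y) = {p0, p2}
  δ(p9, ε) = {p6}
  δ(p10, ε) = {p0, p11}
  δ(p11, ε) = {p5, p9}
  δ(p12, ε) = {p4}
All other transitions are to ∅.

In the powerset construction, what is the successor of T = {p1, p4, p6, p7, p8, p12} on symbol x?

{p1, p4, p6, p7, p8, p9, p12}

p1 on x → {p7}.
p7 on x → {p9}.
No x-transition from p4, p6, p8, p12.
Union after reading x: {p7, p9}.
Now take the ε-closure:
From p7 via ε: add p6.
From p6 via ε: add p12.
From p12 via ε: add p4.
From p4 via ε: add p1.
From p1 via ε: add p8.
No new states can be added; the closed set is {p1, p4, p6, p7, p8, p9, p12}.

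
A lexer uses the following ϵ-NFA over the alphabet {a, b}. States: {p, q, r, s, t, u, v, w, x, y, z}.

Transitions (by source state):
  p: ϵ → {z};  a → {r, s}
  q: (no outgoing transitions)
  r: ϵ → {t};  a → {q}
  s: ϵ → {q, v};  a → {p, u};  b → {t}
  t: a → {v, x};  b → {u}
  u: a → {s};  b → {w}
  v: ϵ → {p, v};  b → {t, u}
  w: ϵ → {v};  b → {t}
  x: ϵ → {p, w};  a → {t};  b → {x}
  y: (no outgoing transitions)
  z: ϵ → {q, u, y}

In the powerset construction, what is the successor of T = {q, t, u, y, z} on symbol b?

t on b → {u}.
u on b → {w}.
No b-transition from q, y, z.
Union after reading b: {u, w}.
Now take the ϵ-closure:
From w via ϵ: add v.
From v via ϵ: add p.
From p via ϵ: add z.
From z via ϵ: add q, y.
No new states can be added; the closed set is {p, q, u, v, w, y, z}.

{p, q, u, v, w, y, z}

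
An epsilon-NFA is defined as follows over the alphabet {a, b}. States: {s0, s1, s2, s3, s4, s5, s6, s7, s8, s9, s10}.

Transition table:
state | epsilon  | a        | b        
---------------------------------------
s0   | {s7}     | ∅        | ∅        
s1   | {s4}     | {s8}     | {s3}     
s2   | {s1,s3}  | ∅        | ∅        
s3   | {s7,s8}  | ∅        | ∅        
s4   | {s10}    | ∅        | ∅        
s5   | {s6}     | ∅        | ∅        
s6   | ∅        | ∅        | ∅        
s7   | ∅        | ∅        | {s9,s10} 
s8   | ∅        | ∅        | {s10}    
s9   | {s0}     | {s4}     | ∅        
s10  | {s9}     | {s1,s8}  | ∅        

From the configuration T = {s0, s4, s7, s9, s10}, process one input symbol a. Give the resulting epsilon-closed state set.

s9 on a → {s4}.
s10 on a → {s1, s8}.
No a-transition from s0, s4, s7.
Union after reading a: {s1, s4, s8}.
Now take the epsilon-closure:
From s4 via epsilon: add s10.
From s10 via epsilon: add s9.
From s9 via epsilon: add s0.
From s0 via epsilon: add s7.
No new states can be added; the closed set is {s0, s1, s4, s7, s8, s9, s10}.

{s0, s1, s4, s7, s8, s9, s10}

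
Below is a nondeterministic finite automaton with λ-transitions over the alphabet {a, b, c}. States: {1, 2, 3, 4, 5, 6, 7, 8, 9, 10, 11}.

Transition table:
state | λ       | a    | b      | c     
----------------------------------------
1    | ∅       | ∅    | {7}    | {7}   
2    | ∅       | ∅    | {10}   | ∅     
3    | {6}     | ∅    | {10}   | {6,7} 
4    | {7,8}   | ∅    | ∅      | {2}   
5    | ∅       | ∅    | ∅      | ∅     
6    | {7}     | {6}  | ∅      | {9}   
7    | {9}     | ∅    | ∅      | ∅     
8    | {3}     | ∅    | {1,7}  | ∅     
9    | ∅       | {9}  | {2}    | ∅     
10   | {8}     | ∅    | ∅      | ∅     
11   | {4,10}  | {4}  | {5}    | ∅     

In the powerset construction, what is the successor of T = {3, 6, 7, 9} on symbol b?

{2, 3, 6, 7, 8, 9, 10}

3 on b → {10}.
9 on b → {2}.
No b-transition from 6, 7.
Union after reading b: {2, 10}.
Now take the λ-closure:
From 10 via λ: add 8.
From 8 via λ: add 3.
From 3 via λ: add 6.
From 6 via λ: add 7.
From 7 via λ: add 9.
No new states can be added; the closed set is {2, 3, 6, 7, 8, 9, 10}.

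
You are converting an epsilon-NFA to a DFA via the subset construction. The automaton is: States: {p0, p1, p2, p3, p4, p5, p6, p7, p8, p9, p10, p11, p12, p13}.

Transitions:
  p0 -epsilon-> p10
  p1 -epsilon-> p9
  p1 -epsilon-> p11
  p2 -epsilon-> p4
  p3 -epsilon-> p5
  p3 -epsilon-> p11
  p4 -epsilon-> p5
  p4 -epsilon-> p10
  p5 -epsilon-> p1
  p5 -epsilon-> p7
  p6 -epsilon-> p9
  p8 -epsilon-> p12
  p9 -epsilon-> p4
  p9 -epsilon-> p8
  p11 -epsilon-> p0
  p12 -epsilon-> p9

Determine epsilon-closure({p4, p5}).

Start with {p4, p5}.
From p4 via epsilon: add p10.
From p5 via epsilon: add p1, p7.
From p1 via epsilon: add p9, p11.
From p9 via epsilon: add p8.
From p11 via epsilon: add p0.
From p8 via epsilon: add p12.
No new states can be added; the closed set is {p0, p1, p4, p5, p7, p8, p9, p10, p11, p12}.

{p0, p1, p4, p5, p7, p8, p9, p10, p11, p12}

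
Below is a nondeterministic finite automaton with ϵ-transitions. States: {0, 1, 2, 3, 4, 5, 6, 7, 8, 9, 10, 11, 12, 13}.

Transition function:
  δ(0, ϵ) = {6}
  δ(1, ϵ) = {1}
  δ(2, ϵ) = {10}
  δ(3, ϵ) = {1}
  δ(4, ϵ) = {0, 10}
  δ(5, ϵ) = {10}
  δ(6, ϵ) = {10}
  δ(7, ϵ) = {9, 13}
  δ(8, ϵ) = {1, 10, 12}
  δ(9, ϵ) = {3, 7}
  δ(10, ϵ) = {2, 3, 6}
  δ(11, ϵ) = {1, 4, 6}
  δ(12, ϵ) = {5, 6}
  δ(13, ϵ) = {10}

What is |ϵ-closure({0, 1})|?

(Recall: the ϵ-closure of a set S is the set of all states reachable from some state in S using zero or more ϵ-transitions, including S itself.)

6

Start with {0, 1}.
From 0 via ϵ: add 6.
From 6 via ϵ: add 10.
From 10 via ϵ: add 2, 3.
ϵ-closure = {0, 1, 2, 3, 6, 10}, which has 6 states.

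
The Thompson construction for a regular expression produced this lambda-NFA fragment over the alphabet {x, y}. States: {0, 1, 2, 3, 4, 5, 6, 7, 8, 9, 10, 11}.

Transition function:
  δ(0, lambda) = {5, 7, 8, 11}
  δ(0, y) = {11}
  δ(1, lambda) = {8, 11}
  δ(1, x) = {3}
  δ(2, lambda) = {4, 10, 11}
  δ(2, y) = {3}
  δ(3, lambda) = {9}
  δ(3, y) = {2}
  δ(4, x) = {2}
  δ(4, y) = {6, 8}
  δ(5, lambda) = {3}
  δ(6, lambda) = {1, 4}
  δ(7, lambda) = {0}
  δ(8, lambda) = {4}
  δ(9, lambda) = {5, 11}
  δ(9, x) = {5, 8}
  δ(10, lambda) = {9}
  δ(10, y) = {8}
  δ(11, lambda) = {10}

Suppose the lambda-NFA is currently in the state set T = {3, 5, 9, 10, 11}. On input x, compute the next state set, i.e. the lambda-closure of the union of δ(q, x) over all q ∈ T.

{3, 4, 5, 8, 9, 10, 11}

9 on x → {5, 8}.
No x-transition from 3, 5, 10, 11.
Union after reading x: {5, 8}.
Now take the lambda-closure:
From 5 via lambda: add 3.
From 8 via lambda: add 4.
From 3 via lambda: add 9.
From 9 via lambda: add 11.
From 11 via lambda: add 10.
No new states can be added; the closed set is {3, 4, 5, 8, 9, 10, 11}.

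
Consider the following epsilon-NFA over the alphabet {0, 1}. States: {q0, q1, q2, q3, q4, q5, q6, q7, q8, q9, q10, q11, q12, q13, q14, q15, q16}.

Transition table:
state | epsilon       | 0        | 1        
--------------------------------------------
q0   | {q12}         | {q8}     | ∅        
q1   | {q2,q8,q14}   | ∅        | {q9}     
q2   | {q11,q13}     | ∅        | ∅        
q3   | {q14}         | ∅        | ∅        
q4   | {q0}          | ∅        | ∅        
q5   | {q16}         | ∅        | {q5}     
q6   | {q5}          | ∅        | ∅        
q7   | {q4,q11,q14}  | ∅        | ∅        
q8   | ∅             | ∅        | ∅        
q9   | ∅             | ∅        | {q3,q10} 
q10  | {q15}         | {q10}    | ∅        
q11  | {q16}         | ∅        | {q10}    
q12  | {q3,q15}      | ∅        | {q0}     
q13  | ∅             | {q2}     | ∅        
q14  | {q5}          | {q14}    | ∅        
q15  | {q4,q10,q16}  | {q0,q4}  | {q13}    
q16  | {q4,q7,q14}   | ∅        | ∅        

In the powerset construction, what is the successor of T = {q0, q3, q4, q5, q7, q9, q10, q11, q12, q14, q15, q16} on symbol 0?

{q0, q3, q4, q5, q7, q8, q10, q11, q12, q14, q15, q16}

q0 on 0 → {q8}.
q10 on 0 → {q10}.
q14 on 0 → {q14}.
q15 on 0 → {q0, q4}.
No 0-transition from q3, q4, q5, q7, q9, q11, q12, q16.
Union after reading 0: {q0, q4, q8, q10, q14}.
Now take the epsilon-closure:
From q0 via epsilon: add q12.
From q10 via epsilon: add q15.
From q14 via epsilon: add q5.
From q5 via epsilon: add q16.
From q12 via epsilon: add q3.
From q16 via epsilon: add q7.
From q7 via epsilon: add q11.
No new states can be added; the closed set is {q0, q3, q4, q5, q7, q8, q10, q11, q12, q14, q15, q16}.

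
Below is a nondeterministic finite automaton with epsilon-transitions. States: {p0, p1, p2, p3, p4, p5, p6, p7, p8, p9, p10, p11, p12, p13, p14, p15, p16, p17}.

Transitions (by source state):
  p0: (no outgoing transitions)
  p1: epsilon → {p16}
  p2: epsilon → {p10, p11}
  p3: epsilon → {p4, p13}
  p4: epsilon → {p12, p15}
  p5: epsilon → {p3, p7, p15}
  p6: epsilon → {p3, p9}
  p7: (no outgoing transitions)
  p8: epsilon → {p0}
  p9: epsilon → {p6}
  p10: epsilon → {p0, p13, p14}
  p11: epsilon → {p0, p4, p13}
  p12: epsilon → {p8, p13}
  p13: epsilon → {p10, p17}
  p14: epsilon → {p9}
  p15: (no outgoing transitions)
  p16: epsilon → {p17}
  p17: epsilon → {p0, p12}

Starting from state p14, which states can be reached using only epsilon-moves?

{p0, p3, p4, p6, p8, p9, p10, p12, p13, p14, p15, p17}

Start with {p14}.
From p14 via epsilon: add p9.
From p9 via epsilon: add p6.
From p6 via epsilon: add p3.
From p3 via epsilon: add p4, p13.
From p4 via epsilon: add p12, p15.
From p13 via epsilon: add p10, p17.
From p10 via epsilon: add p0.
From p12 via epsilon: add p8.
No new states can be added; the closed set is {p0, p3, p4, p6, p8, p9, p10, p12, p13, p14, p15, p17}.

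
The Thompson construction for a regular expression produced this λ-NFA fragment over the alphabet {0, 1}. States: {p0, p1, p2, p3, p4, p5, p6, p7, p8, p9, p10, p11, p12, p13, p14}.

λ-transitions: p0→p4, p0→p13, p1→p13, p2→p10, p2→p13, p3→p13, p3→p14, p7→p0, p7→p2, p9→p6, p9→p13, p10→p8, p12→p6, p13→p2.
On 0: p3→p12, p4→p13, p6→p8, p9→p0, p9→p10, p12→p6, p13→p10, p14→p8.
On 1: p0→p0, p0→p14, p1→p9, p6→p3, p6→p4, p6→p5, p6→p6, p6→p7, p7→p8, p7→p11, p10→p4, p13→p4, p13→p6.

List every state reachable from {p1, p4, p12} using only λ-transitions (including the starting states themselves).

{p1, p2, p4, p6, p8, p10, p12, p13}

Start with {p1, p4, p12}.
From p1 via λ: add p13.
From p12 via λ: add p6.
From p13 via λ: add p2.
From p2 via λ: add p10.
From p10 via λ: add p8.
No new states can be added; the closed set is {p1, p2, p4, p6, p8, p10, p12, p13}.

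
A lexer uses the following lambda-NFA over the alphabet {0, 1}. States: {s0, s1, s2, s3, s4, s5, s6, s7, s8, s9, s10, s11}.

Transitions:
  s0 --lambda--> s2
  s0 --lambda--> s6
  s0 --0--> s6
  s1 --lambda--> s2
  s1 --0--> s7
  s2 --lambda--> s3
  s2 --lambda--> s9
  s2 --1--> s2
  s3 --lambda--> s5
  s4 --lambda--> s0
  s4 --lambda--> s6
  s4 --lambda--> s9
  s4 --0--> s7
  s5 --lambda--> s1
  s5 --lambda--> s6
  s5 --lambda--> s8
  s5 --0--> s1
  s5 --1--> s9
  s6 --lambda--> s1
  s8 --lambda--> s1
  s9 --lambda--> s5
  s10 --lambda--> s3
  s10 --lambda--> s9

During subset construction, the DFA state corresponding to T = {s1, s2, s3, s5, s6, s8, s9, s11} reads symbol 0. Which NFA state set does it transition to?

{s1, s2, s3, s5, s6, s7, s8, s9}

s1 on 0 → {s7}.
s5 on 0 → {s1}.
No 0-transition from s2, s3, s6, s8, s9, s11.
Union after reading 0: {s1, s7}.
Now take the lambda-closure:
From s1 via lambda: add s2.
From s2 via lambda: add s3, s9.
From s3 via lambda: add s5.
From s5 via lambda: add s6, s8.
No new states can be added; the closed set is {s1, s2, s3, s5, s6, s7, s8, s9}.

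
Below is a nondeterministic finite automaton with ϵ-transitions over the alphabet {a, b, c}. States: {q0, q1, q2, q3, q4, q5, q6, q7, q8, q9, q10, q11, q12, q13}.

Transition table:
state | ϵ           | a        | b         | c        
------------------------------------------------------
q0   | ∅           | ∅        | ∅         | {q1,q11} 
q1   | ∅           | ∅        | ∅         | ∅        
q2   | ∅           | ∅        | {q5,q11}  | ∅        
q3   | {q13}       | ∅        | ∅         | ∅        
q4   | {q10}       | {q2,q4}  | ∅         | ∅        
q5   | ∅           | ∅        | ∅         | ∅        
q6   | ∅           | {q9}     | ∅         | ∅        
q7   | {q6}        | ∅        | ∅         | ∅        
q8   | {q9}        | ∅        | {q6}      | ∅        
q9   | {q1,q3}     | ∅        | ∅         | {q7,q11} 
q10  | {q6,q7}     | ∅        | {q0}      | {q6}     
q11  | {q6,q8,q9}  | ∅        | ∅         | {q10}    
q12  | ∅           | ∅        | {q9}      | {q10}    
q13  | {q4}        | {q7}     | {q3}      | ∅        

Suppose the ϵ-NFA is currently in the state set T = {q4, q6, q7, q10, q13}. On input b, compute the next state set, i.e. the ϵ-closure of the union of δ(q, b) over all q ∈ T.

{q0, q3, q4, q6, q7, q10, q13}

q10 on b → {q0}.
q13 on b → {q3}.
No b-transition from q4, q6, q7.
Union after reading b: {q0, q3}.
Now take the ϵ-closure:
From q3 via ϵ: add q13.
From q13 via ϵ: add q4.
From q4 via ϵ: add q10.
From q10 via ϵ: add q6, q7.
No new states can be added; the closed set is {q0, q3, q4, q6, q7, q10, q13}.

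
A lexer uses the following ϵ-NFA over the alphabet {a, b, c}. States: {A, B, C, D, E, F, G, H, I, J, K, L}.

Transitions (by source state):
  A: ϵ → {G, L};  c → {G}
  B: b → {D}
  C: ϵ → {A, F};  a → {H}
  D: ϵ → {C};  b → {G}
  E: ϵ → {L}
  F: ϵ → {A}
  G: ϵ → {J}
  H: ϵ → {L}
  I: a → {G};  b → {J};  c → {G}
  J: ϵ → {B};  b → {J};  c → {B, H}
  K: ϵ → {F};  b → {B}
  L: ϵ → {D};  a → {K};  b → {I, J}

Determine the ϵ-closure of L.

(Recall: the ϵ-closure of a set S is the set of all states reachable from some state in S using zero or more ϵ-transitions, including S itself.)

Start with {L}.
From L via ϵ: add D.
From D via ϵ: add C.
From C via ϵ: add A, F.
From A via ϵ: add G.
From G via ϵ: add J.
From J via ϵ: add B.
No new states can be added; the closed set is {A, B, C, D, F, G, J, L}.

{A, B, C, D, F, G, J, L}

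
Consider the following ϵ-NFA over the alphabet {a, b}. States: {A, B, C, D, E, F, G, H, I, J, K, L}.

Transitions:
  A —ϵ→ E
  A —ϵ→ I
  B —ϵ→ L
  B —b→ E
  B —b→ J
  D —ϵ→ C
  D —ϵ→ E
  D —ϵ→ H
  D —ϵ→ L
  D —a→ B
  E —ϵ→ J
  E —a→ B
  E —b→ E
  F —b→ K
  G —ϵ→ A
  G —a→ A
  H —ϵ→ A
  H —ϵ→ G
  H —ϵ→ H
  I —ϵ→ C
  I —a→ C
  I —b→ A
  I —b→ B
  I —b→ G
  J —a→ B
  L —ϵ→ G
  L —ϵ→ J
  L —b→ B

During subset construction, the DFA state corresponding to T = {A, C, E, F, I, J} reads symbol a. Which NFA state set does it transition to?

E on a → {B}.
I on a → {C}.
J on a → {B}.
No a-transition from A, C, F.
Union after reading a: {B, C}.
Now take the ϵ-closure:
From B via ϵ: add L.
From L via ϵ: add G, J.
From G via ϵ: add A.
From A via ϵ: add E, I.
No new states can be added; the closed set is {A, B, C, E, G, I, J, L}.

{A, B, C, E, G, I, J, L}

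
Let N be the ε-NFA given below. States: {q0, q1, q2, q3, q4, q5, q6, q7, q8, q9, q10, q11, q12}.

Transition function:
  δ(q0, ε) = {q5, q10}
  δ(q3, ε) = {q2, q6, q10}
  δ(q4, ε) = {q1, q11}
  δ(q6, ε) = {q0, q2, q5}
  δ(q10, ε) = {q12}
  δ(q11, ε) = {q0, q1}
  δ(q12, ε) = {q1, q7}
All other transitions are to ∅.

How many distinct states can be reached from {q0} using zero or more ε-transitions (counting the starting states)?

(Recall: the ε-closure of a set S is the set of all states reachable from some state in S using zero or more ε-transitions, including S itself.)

Start with {q0}.
From q0 via ε: add q5, q10.
From q10 via ε: add q12.
From q12 via ε: add q1, q7.
ε-closure = {q0, q1, q5, q7, q10, q12}, which has 6 states.

6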